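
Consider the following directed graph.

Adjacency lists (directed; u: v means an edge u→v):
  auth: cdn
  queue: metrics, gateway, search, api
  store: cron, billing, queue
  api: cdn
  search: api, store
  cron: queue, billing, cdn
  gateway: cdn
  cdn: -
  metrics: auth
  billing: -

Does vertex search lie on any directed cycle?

Yes

search is on a cycle iff search can reach itself via ≥1 edge.
search → store → queue → search — yes.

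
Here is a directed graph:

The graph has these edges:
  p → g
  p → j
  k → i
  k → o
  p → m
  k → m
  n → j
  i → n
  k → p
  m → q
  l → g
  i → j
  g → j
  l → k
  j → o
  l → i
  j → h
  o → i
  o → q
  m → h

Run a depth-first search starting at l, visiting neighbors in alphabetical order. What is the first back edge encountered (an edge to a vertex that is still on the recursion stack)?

i→j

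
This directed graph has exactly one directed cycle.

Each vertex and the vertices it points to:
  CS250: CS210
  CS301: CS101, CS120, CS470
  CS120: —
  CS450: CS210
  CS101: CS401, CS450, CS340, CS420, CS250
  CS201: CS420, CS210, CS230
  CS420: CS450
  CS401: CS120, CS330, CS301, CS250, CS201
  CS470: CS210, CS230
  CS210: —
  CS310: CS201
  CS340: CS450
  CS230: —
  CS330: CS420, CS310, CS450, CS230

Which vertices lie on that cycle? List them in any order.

CS101, CS301, CS401

DFS with gray/black marking from CS401:
CS401 gray
  CS120 gray
  CS120 black
  CS330 gray
    CS420 gray
      CS450 gray
        CS210 gray
        CS210 black
      CS450 black
    CS420 black
    CS310 gray
      CS201 gray
        CS201→CS420: CS420 black — skip
        CS201→CS210: CS210 black — skip
        CS230 gray
        CS230 black
      CS201 black
    CS310 black
    CS330→CS450: CS450 black — skip
    CS330→CS230: CS230 black — skip
  CS330 black
  CS301 gray
    CS101 gray
      CS101→CS401: CS401 is gray → back edge
Back edge closes the cycle CS401 → CS301 → CS101 → CS401; its vertices are {CS101, CS301, CS401}.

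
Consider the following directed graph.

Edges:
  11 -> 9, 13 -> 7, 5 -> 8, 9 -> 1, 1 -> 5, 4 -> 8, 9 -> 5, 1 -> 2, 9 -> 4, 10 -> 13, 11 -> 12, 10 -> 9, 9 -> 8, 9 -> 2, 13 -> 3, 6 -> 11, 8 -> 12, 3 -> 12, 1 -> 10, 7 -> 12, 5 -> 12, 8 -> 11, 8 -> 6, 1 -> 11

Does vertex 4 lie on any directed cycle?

4 is on a cycle iff 4 can reach itself via ≥1 edge.
4 → 8 → 11 → 9 → 4 — yes.

Yes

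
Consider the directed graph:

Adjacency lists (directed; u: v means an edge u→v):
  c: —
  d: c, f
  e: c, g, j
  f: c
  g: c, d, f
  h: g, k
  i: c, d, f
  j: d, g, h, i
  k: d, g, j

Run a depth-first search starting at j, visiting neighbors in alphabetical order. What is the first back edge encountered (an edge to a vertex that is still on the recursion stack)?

k→j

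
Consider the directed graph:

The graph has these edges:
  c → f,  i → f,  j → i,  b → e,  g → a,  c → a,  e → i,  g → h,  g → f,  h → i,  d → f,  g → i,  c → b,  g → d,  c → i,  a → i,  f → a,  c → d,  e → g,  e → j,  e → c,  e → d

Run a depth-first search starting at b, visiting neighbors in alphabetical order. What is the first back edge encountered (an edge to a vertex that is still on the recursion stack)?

f→a

DFS from b (visiting neighbors in alphabetical order); mark gray on enter, black on exit:
b gray
  e gray
    c gray
      a gray
        i gray
          f gray
            f→a: a is gray → back edge
First back edge: f → a.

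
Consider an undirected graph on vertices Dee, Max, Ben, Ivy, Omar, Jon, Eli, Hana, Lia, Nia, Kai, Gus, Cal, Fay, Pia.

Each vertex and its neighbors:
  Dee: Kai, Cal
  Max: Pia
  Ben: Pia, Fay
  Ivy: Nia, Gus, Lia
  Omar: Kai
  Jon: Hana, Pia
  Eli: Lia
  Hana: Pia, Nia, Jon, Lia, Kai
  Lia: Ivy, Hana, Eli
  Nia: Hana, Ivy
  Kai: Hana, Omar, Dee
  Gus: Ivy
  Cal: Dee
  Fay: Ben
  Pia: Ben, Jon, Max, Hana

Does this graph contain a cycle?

Yes

DFS, tracking each vertex's parent; an edge to a visited non-parent vertex closes a cycle.
Start from Kai:
visit Kai (parent –)
  visit Hana (parent Kai)
    visit Pia (parent Hana)
      visit Ben (parent Pia)
        Ben–Pia: parent, skip
        visit Fay (parent Ben)
          Fay–Ben: parent, skip
      visit Jon (parent Pia)
        Jon–Hana: Hana visited and ≠ parent → cycle
Cycle: Hana – Pia – Jon – Hana.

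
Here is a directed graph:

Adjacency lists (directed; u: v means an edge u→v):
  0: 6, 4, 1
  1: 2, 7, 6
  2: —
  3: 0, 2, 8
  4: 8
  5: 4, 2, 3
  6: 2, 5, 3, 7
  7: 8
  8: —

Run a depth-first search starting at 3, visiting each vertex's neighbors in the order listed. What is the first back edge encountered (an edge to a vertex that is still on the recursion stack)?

5->3

DFS from 3 (visiting each vertex's neighbors in the order listed); mark gray on enter, black on exit:
3 gray
  0 gray
    6 gray
      2 gray
      2 black
      5 gray
        4 gray
          8 gray
          8 black
        4 black
        5→2: 2 black — skip
        5→3: 3 is gray → back edge
First back edge: 5 → 3.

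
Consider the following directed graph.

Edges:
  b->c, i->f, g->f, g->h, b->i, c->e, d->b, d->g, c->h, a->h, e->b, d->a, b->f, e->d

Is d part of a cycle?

d is on a cycle iff d can reach itself via ≥1 edge.
d → b → c → e → d — yes.

Yes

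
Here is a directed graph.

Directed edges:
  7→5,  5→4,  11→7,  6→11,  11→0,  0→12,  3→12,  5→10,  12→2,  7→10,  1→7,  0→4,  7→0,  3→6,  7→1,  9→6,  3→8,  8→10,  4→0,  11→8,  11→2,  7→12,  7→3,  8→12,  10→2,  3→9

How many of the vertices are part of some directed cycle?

A vertex is on a directed cycle iff it belongs to a strongly connected component of size ≥ 2 (or has a self-loop).
The vertices on cycles are {0, 1, 3, 4, 6, 7, 9, 11} — 8 in total.

8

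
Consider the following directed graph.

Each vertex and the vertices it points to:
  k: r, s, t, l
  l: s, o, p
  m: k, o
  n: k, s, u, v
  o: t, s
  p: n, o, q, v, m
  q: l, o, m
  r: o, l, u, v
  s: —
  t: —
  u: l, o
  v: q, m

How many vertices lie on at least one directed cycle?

A vertex is on a directed cycle iff it belongs to a strongly connected component of size ≥ 2 (or has a self-loop).
The vertices on cycles are {k, l, m, n, p, q, r, u, v} — 9 in total.

9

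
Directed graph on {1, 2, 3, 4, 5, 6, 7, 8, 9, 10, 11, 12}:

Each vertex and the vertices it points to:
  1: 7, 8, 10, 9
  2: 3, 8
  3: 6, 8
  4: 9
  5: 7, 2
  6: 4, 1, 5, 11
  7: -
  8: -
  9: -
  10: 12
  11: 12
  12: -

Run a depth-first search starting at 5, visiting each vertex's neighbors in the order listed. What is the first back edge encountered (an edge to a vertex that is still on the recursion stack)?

DFS from 5 (visiting each vertex's neighbors in the order listed); mark gray on enter, black on exit:
5 gray
  7 gray
  7 black
  2 gray
    3 gray
      6 gray
        4 gray
          9 gray
          9 black
        4 black
        1 gray
          1→7: 7 black — skip
          8 gray
          8 black
          10 gray
            12 gray
            12 black
          10 black
          1→9: 9 black — skip
        1 black
        6→5: 5 is gray → back edge
First back edge: 6 → 5.

6->5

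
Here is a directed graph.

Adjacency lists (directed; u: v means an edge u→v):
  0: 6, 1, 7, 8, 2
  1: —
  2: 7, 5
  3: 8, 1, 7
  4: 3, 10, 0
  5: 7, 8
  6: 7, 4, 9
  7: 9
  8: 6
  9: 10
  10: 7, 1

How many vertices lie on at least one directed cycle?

10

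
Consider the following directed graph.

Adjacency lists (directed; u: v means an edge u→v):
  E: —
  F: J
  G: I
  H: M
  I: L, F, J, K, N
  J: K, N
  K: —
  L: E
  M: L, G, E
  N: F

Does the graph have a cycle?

DFS with white/gray/black marking, starting from L:
L gray
  E gray
  E black
L black
F gray
  J gray
    K gray
    K black
    N gray
      N→F: F is gray → back edge
Back edge found, so a cycle exists: F → J → N → F.

Yes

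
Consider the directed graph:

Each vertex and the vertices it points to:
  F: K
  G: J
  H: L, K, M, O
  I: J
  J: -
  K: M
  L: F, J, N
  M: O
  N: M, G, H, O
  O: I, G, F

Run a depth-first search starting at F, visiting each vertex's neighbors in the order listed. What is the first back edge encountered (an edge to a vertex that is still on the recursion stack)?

DFS from F (visiting each vertex's neighbors in the order listed); mark gray on enter, black on exit:
F gray
  K gray
    M gray
      O gray
        I gray
          J gray
          J black
        I black
        G gray
          G→J: J black — skip
        G black
        O→F: F is gray → back edge
First back edge: O → F.

O->F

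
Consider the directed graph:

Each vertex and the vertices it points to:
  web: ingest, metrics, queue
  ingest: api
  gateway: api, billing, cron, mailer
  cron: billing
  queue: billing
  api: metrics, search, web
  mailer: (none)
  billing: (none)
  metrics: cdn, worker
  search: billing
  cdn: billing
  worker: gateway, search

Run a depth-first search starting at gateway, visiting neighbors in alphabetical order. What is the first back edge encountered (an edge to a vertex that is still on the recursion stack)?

DFS from gateway (visiting neighbors in alphabetical order); mark gray on enter, black on exit:
gateway gray
  api gray
    metrics gray
      cdn gray
        billing gray
        billing black
      cdn black
      worker gray
        worker→gateway: gateway is gray → back edge
First back edge: worker → gateway.

worker→gateway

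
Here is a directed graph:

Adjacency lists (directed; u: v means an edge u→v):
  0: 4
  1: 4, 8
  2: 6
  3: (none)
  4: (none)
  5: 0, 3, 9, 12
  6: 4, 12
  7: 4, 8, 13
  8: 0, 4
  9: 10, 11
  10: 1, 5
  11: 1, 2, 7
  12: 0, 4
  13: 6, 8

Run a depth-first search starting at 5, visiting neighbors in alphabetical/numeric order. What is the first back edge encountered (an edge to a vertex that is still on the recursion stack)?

DFS from 5 (visiting neighbors in alphabetical/numeric order); mark gray on enter, black on exit:
5 gray
  0 gray
    4 gray
    4 black
  0 black
  3 gray
  3 black
  9 gray
    10 gray
      1 gray
        1→4: 4 black — skip
        8 gray
          8→0: 0 black — skip
          8→4: 4 black — skip
        8 black
      1 black
      10→5: 5 is gray → back edge
First back edge: 10 → 5.

10→5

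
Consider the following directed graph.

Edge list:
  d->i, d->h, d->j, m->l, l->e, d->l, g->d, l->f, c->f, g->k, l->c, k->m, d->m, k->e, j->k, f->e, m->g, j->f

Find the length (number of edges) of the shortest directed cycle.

For each vertex v, BFS finds the shortest path from v back to v.
The shortest such closed walk is d → m → g → d, length 3.

3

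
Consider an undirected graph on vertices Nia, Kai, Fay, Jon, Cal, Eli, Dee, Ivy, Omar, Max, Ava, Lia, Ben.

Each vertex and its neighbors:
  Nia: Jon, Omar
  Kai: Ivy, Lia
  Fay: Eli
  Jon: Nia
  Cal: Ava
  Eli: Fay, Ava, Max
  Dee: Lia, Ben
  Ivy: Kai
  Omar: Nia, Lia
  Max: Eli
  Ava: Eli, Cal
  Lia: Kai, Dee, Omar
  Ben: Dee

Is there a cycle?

No

DFS, tracking each vertex's parent; an edge to a visited non-parent vertex closes a cycle.
Start from Eli:
visit Eli (parent –)
  visit Fay (parent Eli)
    Fay–Eli: parent, skip
  visit Ava (parent Eli)
    Ava–Eli: parent, skip
    visit Cal (parent Ava)
      Cal–Ava: parent, skip
  visit Max (parent Eli)
    Max–Eli: parent, skip
visit Nia (parent –)
  visit Jon (parent Nia)
    Jon–Nia: parent, skip
  visit Omar (parent Nia)
    Omar–Nia: parent, skip
    visit Lia (parent Omar)
      visit Kai (parent Lia)
        visit Ivy (parent Kai)
          Ivy–Kai: parent, skip
        Kai–Lia: parent, skip
      visit Dee (parent Lia)
        Dee–Lia: parent, skip
        visit Ben (parent Dee)
          Ben–Dee: parent, skip
      Lia–Omar: parent, skip
No non-parent visited neighbor found — the graph is a forest.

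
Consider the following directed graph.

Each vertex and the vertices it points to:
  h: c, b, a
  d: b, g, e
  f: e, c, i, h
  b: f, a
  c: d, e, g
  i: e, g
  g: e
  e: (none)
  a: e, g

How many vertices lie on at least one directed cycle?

5

A vertex is on a directed cycle iff it belongs to a strongly connected component of size ≥ 2 (or has a self-loop).
The vertices on cycles are {b, c, d, f, h} — 5 in total.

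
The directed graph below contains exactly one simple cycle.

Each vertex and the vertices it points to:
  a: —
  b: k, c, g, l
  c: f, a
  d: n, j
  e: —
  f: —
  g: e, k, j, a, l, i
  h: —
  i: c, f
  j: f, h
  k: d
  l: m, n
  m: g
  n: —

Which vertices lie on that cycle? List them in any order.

DFS with gray/black marking from g:
g gray
  e gray
  e black
  k gray
    d gray
      n gray
      n black
      j gray
        f gray
        f black
        h gray
        h black
      j black
    d black
  k black
  g→j: j black — skip
  a gray
  a black
  l gray
    m gray
      m→g: g is gray → back edge
Back edge closes the cycle g → l → m → g; its vertices are {g, l, m}.

g, l, m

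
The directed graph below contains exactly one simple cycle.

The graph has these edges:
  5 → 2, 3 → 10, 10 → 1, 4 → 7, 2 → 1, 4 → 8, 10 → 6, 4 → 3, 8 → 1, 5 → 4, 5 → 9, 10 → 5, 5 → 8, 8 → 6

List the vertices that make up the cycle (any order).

3, 4, 5, 10

DFS with gray/black marking from 5:
5 gray
  8 gray
    1 gray
    1 black
    6 gray
    6 black
  8 black
  2 gray
    2→1: 1 black — skip
  2 black
  4 gray
    3 gray
      10 gray
        10→6: 6 black — skip
        10→1: 1 black — skip
        10→5: 5 is gray → back edge
Back edge closes the cycle 5 → 4 → 3 → 10 → 5; its vertices are {3, 4, 5, 10}.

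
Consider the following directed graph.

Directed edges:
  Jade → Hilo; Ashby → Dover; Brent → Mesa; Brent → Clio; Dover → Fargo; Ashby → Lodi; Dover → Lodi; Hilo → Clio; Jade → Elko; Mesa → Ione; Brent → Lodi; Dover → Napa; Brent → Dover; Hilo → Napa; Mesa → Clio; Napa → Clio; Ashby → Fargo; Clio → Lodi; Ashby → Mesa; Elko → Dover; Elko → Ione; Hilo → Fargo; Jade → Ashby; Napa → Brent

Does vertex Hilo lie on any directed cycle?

Hilo lies on a cycle iff there is a path from Hilo back to itself.
Exploring from Hilo, it never reaches itself; equivalently, its strongly connected component is a singleton.

No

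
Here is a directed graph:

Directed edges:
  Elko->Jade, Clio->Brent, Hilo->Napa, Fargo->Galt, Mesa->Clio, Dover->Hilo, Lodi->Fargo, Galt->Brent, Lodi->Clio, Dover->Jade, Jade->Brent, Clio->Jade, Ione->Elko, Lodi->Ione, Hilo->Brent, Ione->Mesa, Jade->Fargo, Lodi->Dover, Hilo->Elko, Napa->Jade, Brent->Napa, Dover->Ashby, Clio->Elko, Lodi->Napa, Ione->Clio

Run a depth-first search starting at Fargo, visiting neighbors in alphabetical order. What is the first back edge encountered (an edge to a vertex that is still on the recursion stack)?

Jade→Brent

DFS from Fargo (visiting neighbors in alphabetical order); mark gray on enter, black on exit:
Fargo gray
  Galt gray
    Brent gray
      Napa gray
        Jade gray
          Jade→Brent: Brent is gray → back edge
First back edge: Jade → Brent.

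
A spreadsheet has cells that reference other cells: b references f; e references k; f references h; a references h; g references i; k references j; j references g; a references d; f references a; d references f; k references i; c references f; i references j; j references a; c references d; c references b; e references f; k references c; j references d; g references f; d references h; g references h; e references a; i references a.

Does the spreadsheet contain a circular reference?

Yes

DFS with white/gray/black marking, starting from d:
d gray
  f gray
    a gray
      h gray
      h black
      a→d: d is gray → back edge
Back edge found, so a cycle exists: d → f → a → d.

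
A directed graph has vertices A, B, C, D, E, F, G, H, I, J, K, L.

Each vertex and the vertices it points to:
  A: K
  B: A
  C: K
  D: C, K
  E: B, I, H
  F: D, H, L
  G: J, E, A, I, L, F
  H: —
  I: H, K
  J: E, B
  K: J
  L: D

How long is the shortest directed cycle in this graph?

For each vertex v, BFS finds the shortest path from v back to v.
The shortest such closed walk is J → E → I → K → J, length 4.

4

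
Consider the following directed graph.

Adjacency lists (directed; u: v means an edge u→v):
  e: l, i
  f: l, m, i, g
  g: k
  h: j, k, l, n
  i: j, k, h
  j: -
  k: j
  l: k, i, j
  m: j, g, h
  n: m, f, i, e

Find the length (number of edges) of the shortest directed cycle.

For each vertex v, BFS finds the shortest path from v back to v.
The shortest such closed walk is n → i → h → n, length 3.

3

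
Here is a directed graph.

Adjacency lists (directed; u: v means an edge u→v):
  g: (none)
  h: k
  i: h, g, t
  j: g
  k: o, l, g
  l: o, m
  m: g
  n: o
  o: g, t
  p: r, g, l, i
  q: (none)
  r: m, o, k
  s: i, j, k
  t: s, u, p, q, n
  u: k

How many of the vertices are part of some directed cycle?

A vertex is on a directed cycle iff it belongs to a strongly connected component of size ≥ 2 (or has a self-loop).
The vertices on cycles are {h, i, k, l, n, o, p, r, s, t, u} — 11 in total.

11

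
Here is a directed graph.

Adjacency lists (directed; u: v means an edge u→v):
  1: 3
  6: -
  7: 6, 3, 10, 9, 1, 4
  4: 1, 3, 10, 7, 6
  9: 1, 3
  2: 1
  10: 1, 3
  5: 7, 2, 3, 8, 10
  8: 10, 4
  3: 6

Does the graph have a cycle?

Yes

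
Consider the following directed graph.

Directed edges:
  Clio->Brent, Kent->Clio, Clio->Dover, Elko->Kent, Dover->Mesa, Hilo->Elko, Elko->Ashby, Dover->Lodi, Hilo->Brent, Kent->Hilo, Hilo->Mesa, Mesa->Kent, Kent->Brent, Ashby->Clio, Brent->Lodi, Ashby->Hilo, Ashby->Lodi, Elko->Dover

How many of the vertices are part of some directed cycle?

7

A vertex is on a directed cycle iff it belongs to a strongly connected component of size ≥ 2 (or has a self-loop).
The vertices on cycles are {Clio, Elko, Hilo, Kent, Mesa, Ashby, Dover} — 7 in total.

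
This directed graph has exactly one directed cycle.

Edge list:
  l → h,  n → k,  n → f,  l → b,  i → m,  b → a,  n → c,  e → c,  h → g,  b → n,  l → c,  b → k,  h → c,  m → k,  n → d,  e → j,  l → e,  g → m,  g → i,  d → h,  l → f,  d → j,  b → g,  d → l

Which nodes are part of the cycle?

b, d, l, n

DFS with gray/black marking from d:
d gray
  j gray
  j black
  h gray
    g gray
      i gray
        m gray
          k gray
          k black
        m black
      i black
      g→m: m black — skip
    g black
    c gray
    c black
  h black
  l gray
    b gray
      b→g: g black — skip
      b→k: k black — skip
      n gray
        n→c: c black — skip
        n→d: d is gray → back edge
Back edge closes the cycle d → l → b → n → d; its vertices are {b, d, l, n}.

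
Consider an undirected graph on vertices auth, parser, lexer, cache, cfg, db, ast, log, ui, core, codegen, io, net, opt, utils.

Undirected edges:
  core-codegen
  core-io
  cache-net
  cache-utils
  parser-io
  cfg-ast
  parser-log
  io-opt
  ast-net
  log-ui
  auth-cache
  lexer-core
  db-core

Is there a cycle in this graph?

DFS, tracking each vertex's parent; an edge to a visited non-parent vertex closes a cycle.
Start from lexer:
visit lexer (parent –)
  visit core (parent lexer)
    core–lexer: parent, skip
    visit codegen (parent core)
      codegen–core: parent, skip
    visit db (parent core)
      db–core: parent, skip
    visit io (parent core)
      visit parser (parent io)
        parser–io: parent, skip
        visit log (parent parser)
          log–parser: parent, skip
          visit ui (parent log)
            ui–log: parent, skip
      visit opt (parent io)
        opt–io: parent, skip
      io–core: parent, skip
visit auth (parent –)
  visit cache (parent auth)
    cache–auth: parent, skip
    visit utils (parent cache)
      utils–cache: parent, skip
    visit net (parent cache)
      visit ast (parent net)
        ast–net: parent, skip
        visit cfg (parent ast)
          cfg–ast: parent, skip
      net–cache: parent, skip
No non-parent visited neighbor found — the graph is a forest.

No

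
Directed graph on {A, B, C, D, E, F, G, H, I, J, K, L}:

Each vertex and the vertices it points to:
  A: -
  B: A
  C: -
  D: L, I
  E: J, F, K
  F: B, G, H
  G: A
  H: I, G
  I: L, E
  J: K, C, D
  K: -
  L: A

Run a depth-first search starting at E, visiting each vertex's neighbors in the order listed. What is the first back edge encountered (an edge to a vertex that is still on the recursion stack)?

I->E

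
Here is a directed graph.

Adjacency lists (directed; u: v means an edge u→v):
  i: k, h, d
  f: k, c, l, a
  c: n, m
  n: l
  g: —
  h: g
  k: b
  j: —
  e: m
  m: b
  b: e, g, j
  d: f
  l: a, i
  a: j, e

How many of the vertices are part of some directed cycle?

A vertex is on a directed cycle iff it belongs to a strongly connected component of size ≥ 2 (or has a self-loop).
The vertices on cycles are {b, c, d, e, f, i, l, m, n} — 9 in total.

9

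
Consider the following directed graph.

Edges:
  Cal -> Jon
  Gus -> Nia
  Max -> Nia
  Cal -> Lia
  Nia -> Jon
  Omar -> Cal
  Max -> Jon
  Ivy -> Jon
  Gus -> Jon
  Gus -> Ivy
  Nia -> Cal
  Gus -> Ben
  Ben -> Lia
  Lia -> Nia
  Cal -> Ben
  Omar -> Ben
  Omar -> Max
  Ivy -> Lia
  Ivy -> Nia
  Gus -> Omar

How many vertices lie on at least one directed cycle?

4

A vertex is on a directed cycle iff it belongs to a strongly connected component of size ≥ 2 (or has a self-loop).
The vertices on cycles are {Ben, Cal, Lia, Nia} — 4 in total.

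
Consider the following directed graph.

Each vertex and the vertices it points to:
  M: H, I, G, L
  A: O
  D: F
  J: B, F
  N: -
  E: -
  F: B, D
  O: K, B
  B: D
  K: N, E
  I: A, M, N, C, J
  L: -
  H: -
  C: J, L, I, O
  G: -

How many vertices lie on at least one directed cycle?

A vertex is on a directed cycle iff it belongs to a strongly connected component of size ≥ 2 (or has a self-loop).
The vertices on cycles are {B, C, D, F, I, M} — 6 in total.

6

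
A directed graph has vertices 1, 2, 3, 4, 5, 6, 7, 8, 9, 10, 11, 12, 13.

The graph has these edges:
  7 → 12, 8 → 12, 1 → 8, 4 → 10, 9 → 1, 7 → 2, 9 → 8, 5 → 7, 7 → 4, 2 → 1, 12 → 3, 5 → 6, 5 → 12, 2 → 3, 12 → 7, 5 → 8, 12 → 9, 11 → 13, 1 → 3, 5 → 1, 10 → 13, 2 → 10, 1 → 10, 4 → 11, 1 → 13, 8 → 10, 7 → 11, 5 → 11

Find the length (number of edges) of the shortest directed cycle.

2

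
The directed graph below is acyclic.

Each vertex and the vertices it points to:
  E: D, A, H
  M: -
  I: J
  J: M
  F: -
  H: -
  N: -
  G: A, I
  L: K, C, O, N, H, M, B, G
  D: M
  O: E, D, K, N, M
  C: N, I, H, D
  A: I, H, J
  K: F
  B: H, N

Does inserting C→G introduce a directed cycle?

No

Adding C→G creates a cycle iff G can already reach C.
Explore from G: no path reaches C. The graph stays acyclic.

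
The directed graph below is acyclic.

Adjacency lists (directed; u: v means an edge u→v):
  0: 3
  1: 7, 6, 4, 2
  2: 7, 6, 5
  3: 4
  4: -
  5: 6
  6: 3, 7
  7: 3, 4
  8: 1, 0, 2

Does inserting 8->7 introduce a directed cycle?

Adding 8→7 creates a cycle iff 7 can already reach 8.
Explore from 7: no path reaches 8. The graph stays acyclic.

No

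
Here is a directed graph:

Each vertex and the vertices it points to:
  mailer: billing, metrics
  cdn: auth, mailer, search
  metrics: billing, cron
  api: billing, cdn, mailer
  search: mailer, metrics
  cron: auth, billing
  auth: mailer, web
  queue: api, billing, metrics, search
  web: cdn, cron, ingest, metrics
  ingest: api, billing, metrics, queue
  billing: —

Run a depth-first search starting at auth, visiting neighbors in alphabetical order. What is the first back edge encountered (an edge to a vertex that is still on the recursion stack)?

DFS from auth (visiting neighbors in alphabetical order); mark gray on enter, black on exit:
auth gray
  mailer gray
    billing gray
    billing black
    metrics gray
      metrics→billing: billing black — skip
      cron gray
        cron→auth: auth is gray → back edge
First back edge: cron → auth.

cron->auth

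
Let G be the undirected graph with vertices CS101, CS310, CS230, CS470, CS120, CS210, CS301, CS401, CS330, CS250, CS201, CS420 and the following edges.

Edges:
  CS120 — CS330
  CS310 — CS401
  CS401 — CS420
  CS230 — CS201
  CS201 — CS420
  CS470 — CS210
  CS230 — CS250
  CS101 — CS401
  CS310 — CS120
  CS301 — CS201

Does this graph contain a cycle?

DFS, tracking each vertex's parent; an edge to a visited non-parent vertex closes a cycle.
Start from CS101:
visit CS101 (parent –)
  visit CS401 (parent CS101)
    CS401–CS101: parent, skip
    visit CS310 (parent CS401)
      CS310–CS401: parent, skip
      visit CS120 (parent CS310)
        CS120–CS310: parent, skip
        visit CS330 (parent CS120)
          CS330–CS120: parent, skip
    visit CS420 (parent CS401)
      CS420–CS401: parent, skip
      visit CS201 (parent CS420)
        visit CS301 (parent CS201)
          CS301–CS201: parent, skip
        CS201–CS420: parent, skip
        visit CS230 (parent CS201)
          CS230–CS201: parent, skip
          visit CS250 (parent CS230)
            CS250–CS230: parent, skip
visit CS470 (parent –)
  visit CS210 (parent CS470)
    CS210–CS470: parent, skip
No non-parent visited neighbor found — the graph is a forest.

No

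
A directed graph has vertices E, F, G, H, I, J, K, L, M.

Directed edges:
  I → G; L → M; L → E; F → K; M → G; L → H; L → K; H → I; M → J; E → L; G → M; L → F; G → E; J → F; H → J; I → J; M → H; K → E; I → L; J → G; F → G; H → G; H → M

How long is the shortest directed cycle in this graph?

2

For each vertex v, BFS finds the shortest path from v back to v.
The shortest such closed walk is L → E → L, length 2.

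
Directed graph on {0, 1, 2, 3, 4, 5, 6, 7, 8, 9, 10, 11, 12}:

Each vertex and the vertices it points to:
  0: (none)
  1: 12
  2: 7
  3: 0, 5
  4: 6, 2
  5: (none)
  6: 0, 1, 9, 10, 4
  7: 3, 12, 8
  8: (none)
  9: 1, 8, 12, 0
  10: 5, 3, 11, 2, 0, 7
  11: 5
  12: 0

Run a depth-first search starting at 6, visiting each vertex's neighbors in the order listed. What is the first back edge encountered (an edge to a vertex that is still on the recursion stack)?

DFS from 6 (visiting each vertex's neighbors in the order listed); mark gray on enter, black on exit:
6 gray
  0 gray
  0 black
  1 gray
    12 gray
      12→0: 0 black — skip
    12 black
  1 black
  9 gray
    9→1: 1 black — skip
    8 gray
    8 black
    9→12: 12 black — skip
    9→0: 0 black — skip
  9 black
  10 gray
    5 gray
    5 black
    3 gray
      3→0: 0 black — skip
      3→5: 5 black — skip
    3 black
    11 gray
      11→5: 5 black — skip
    11 black
    2 gray
      7 gray
        7→3: 3 black — skip
        7→12: 12 black — skip
        7→8: 8 black — skip
      7 black
    2 black
    10→0: 0 black — skip
    10→7: 7 black — skip
  10 black
  4 gray
    4→6: 6 is gray → back edge
First back edge: 4 → 6.

4→6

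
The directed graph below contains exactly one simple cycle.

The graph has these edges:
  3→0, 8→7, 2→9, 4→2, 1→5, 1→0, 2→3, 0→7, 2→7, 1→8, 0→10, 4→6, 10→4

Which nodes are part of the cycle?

DFS with gray/black marking from 0:
0 gray
  10 gray
    4 gray
      2 gray
        3 gray
          3→0: 0 is gray → back edge
Back edge closes the cycle 0 → 10 → 4 → 2 → 3 → 0; its vertices are {0, 2, 3, 4, 10}.

0, 2, 3, 4, 10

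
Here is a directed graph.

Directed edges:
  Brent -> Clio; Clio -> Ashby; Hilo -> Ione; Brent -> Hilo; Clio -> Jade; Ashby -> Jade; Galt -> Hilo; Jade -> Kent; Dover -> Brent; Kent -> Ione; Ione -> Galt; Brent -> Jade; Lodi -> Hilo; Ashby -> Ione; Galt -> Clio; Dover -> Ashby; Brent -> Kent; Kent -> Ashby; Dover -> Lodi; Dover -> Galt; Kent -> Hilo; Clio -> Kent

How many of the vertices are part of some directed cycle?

A vertex is on a directed cycle iff it belongs to a strongly connected component of size ≥ 2 (or has a self-loop).
The vertices on cycles are {Clio, Galt, Hilo, Ione, Jade, Kent, Ashby} — 7 in total.

7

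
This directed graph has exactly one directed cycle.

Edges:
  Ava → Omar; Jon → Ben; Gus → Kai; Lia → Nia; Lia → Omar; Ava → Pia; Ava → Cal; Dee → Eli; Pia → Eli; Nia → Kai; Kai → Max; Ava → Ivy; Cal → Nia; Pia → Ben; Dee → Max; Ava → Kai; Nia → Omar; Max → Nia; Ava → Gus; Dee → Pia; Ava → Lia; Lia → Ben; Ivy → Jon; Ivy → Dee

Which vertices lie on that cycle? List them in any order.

Kai, Max, Nia

DFS with gray/black marking from Nia:
Nia gray
  Kai gray
    Max gray
      Max→Nia: Nia is gray → back edge
Back edge closes the cycle Nia → Kai → Max → Nia; its vertices are {Kai, Max, Nia}.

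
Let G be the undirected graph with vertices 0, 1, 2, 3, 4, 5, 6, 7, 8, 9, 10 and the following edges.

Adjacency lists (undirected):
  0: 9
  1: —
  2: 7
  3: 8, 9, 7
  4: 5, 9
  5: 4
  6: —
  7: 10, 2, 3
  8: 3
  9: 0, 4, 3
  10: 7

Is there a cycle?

No

DFS, tracking each vertex's parent; an edge to a visited non-parent vertex closes a cycle.
Start from 2:
visit 2 (parent –)
  visit 7 (parent 2)
    visit 10 (parent 7)
      10–7: parent, skip
    7–2: parent, skip
    visit 3 (parent 7)
      visit 8 (parent 3)
        8–3: parent, skip
      visit 9 (parent 3)
        visit 0 (parent 9)
          0–9: parent, skip
        visit 4 (parent 9)
          visit 5 (parent 4)
            5–4: parent, skip
          4–9: parent, skip
        9–3: parent, skip
      3–7: parent, skip
visit 1 (parent –)
visit 6 (parent –)
No non-parent visited neighbor found — the graph is a forest.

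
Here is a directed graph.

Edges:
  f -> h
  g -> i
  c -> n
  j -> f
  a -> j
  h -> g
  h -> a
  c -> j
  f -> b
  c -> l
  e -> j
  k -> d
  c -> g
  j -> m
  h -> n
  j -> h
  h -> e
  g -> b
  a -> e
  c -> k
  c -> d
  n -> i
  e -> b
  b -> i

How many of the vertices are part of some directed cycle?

5

A vertex is on a directed cycle iff it belongs to a strongly connected component of size ≥ 2 (or has a self-loop).
The vertices on cycles are {a, e, f, h, j} — 5 in total.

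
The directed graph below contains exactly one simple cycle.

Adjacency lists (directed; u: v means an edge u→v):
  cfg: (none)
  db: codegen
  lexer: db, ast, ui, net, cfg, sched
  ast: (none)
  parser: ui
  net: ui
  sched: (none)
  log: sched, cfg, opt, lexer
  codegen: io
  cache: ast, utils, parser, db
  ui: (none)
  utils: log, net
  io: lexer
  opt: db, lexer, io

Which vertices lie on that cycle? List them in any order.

db, io, lexer, codegen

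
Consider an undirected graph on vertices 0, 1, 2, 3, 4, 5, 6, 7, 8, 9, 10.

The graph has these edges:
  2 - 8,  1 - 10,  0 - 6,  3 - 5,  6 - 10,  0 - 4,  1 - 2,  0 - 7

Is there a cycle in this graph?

No

DFS, tracking each vertex's parent; an edge to a visited non-parent vertex closes a cycle.
Start from 7:
visit 7 (parent –)
  visit 0 (parent 7)
    visit 4 (parent 0)
      4–0: parent, skip
    visit 6 (parent 0)
      visit 10 (parent 6)
        10–6: parent, skip
        visit 1 (parent 10)
          1–10: parent, skip
          visit 2 (parent 1)
            visit 8 (parent 2)
              8–2: parent, skip
            2–1: parent, skip
      6–0: parent, skip
    0–7: parent, skip
visit 3 (parent –)
  visit 5 (parent 3)
    5–3: parent, skip
visit 9 (parent –)
No non-parent visited neighbor found — the graph is a forest.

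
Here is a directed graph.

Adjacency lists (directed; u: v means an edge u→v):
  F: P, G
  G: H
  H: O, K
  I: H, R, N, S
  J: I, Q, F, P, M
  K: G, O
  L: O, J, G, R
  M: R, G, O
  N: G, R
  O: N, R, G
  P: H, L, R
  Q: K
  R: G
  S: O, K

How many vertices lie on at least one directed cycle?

A vertex is on a directed cycle iff it belongs to a strongly connected component of size ≥ 2 (or has a self-loop).
The vertices on cycles are {F, G, H, J, K, L, N, O, P, R} — 10 in total.

10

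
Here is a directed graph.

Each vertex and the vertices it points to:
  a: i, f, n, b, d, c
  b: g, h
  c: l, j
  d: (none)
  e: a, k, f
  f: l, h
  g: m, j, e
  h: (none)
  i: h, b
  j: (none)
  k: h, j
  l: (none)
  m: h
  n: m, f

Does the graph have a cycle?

Yes

DFS with white/gray/black marking, starting from d:
d gray
d black
a gray
  i gray
    h gray
    h black
    b gray
      g gray
        m gray
          m→h: h black — skip
        m black
        j gray
        j black
        e gray
          e→a: a is gray → back edge
Back edge found, so a cycle exists: a → i → b → g → e → a.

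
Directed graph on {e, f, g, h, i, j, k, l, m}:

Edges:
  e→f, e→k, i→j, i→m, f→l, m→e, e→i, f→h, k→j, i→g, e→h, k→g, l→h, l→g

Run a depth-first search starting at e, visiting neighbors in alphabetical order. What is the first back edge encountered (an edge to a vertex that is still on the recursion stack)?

m→e

DFS from e (visiting neighbors in alphabetical order); mark gray on enter, black on exit:
e gray
  f gray
    h gray
    h black
    l gray
      g gray
      g black
      l→h: h black — skip
    l black
  f black
  e→h: h black — skip
  i gray
    i→g: g black — skip
    j gray
    j black
    m gray
      m→e: e is gray → back edge
First back edge: m → e.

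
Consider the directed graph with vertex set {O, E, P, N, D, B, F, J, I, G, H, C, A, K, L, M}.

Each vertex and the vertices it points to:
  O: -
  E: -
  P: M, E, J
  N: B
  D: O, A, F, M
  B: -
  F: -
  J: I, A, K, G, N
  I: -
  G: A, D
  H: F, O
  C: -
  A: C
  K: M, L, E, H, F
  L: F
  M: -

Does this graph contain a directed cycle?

No

DFS with white/gray/black marking, starting from K:
K gray
  M gray
  M black
  L gray
    F gray
    F black
  L black
  E gray
  E black
  H gray
    H→F: F black — skip
    O gray
    O black
  H black
  K→F: F black — skip
K black
P gray
  P→M: M black — skip
  P→E: E black — skip
  J gray
    I gray
    I black
    A gray
      C gray
      C black
    A black
    J→K: K black — skip
    G gray
      G→A: A black — skip
      D gray
        D→O: O black — skip
        D→A: A black — skip
        D→F: F black — skip
        D→M: M black — skip
      D black
    G black
    N gray
      B gray
      B black
    N black
  J black
P black
Every edge goes to a white or black vertex — no back edge, so the graph is acyclic.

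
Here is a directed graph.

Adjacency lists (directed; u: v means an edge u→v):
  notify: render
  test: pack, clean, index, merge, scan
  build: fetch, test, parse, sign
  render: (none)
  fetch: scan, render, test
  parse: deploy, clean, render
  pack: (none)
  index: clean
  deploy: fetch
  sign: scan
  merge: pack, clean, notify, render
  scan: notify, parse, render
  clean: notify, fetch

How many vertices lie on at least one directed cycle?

8

A vertex is on a directed cycle iff it belongs to a strongly connected component of size ≥ 2 (or has a self-loop).
The vertices on cycles are {scan, test, clean, fetch, index, merge, parse, deploy} — 8 in total.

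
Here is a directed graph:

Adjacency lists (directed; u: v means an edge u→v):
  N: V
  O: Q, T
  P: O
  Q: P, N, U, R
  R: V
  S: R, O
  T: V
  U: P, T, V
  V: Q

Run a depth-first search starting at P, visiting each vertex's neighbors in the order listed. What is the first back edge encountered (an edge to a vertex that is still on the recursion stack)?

Q->P

DFS from P (visiting each vertex's neighbors in the order listed); mark gray on enter, black on exit:
P gray
  O gray
    Q gray
      Q→P: P is gray → back edge
First back edge: Q → P.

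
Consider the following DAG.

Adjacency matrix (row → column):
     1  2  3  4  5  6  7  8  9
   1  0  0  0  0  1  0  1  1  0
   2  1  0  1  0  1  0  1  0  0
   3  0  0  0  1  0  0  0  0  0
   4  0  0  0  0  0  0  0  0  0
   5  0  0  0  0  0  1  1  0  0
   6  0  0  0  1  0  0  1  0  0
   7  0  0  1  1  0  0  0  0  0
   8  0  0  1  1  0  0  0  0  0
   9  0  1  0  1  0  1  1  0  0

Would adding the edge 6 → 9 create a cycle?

Adding 6→9 creates a cycle iff 9 can already reach 6.
Path from 9: 9 → 6.
So 9 → … → 6 → 9 is a cycle.

Yes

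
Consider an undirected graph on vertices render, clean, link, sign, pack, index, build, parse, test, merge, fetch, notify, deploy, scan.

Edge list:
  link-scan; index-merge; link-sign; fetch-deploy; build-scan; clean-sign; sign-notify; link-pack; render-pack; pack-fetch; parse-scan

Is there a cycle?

No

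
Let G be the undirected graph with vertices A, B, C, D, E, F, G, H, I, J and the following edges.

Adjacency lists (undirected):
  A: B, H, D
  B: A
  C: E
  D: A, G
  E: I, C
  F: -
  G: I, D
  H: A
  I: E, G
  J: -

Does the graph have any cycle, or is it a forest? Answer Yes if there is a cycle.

No

DFS, tracking each vertex's parent; an edge to a visited non-parent vertex closes a cycle.
Start from D:
visit D (parent –)
  visit A (parent D)
    visit B (parent A)
      B–A: parent, skip
    visit H (parent A)
      H–A: parent, skip
    A–D: parent, skip
  visit G (parent D)
    visit I (parent G)
      visit E (parent I)
        E–I: parent, skip
        visit C (parent E)
          C–E: parent, skip
      I–G: parent, skip
    G–D: parent, skip
visit F (parent –)
visit J (parent –)
No non-parent visited neighbor found — the graph is a forest.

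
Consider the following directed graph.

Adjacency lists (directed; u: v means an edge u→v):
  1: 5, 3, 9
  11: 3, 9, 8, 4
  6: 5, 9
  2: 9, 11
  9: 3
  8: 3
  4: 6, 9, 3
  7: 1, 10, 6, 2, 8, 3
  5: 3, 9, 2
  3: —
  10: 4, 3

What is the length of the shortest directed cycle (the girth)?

5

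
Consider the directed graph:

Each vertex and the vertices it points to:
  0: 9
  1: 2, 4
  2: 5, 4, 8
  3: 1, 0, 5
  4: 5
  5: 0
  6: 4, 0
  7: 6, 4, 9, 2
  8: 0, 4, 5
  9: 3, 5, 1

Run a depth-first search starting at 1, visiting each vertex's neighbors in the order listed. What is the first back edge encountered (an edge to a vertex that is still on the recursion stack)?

3→1

DFS from 1 (visiting each vertex's neighbors in the order listed); mark gray on enter, black on exit:
1 gray
  2 gray
    5 gray
      0 gray
        9 gray
          3 gray
            3→1: 1 is gray → back edge
First back edge: 3 → 1.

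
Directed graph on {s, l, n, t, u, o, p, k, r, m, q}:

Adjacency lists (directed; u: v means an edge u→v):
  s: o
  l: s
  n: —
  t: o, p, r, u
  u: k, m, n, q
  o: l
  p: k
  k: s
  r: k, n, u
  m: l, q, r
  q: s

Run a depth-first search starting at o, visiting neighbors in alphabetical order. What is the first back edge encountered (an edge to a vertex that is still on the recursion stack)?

s->o

DFS from o (visiting neighbors in alphabetical order); mark gray on enter, black on exit:
o gray
  l gray
    s gray
      s→o: o is gray → back edge
First back edge: s → o.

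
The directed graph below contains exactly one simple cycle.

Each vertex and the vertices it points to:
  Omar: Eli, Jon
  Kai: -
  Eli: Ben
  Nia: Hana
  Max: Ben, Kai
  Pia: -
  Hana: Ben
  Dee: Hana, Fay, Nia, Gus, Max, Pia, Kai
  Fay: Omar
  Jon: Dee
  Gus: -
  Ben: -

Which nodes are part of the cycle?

Dee, Fay, Jon, Omar

DFS with gray/black marking from Dee:
Dee gray
  Hana gray
    Ben gray
    Ben black
  Hana black
  Fay gray
    Omar gray
      Eli gray
        Eli→Ben: Ben black — skip
      Eli black
      Jon gray
        Jon→Dee: Dee is gray → back edge
Back edge closes the cycle Dee → Fay → Omar → Jon → Dee; its vertices are {Dee, Fay, Jon, Omar}.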